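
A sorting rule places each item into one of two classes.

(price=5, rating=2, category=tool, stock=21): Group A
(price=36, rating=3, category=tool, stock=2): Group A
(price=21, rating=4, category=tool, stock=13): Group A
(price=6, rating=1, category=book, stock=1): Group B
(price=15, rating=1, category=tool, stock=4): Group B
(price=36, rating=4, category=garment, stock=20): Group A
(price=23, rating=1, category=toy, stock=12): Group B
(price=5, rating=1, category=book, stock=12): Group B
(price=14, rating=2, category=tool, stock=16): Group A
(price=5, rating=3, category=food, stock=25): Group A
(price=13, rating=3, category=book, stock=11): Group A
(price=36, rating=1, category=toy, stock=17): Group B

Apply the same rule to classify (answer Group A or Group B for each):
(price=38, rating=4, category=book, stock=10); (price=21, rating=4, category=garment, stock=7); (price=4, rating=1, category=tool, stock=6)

'Group A' ⟺ rating ≥ 2.
(price=38, rating=4, category=book, stock=10): rating = 4 — satisfies this, so Group A. (price=21, rating=4, category=garment, stock=7): rating = 4 — satisfies this, so Group A. (price=4, rating=1, category=tool, stock=6): rating = 1 — does not satisfy this, so Group B.

Group A, Group A, Group B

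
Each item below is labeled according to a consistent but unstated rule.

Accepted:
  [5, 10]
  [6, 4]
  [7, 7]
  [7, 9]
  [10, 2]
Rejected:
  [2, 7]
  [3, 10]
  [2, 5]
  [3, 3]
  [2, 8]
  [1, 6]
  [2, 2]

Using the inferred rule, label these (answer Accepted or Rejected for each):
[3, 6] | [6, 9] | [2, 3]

Rejected, Accepted, Rejected

Rule: first ≥ 4. This holds for each 'Accepted' example and fails for each 'Rejected' one.
[3, 6]: first 3 — lacks this property, so Rejected. [6, 9]: first 6 — has this property, so Accepted. [2, 3]: first 2 — lacks this property, so Rejected.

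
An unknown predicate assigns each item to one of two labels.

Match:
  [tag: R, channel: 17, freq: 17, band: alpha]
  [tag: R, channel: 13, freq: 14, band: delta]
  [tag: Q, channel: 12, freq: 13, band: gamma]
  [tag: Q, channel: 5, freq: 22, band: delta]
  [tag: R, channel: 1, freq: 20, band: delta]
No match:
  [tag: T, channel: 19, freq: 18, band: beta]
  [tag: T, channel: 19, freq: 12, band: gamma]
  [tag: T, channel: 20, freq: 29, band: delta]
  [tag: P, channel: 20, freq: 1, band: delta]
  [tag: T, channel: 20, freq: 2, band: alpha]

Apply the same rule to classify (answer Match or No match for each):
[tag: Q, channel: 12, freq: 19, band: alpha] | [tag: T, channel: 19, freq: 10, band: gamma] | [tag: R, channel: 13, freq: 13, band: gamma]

All 'Match' examples share one property — channel ≤ 17 — and every 'No match' example lacks it.
Match: [tag: Q, channel: 12, freq: 19, band: alpha], since channel = 12.
No match: [tag: T, channel: 19, freq: 10, band: gamma], since channel = 19.
Match: [tag: R, channel: 13, freq: 13, band: gamma], since channel = 13.

Match, No match, Match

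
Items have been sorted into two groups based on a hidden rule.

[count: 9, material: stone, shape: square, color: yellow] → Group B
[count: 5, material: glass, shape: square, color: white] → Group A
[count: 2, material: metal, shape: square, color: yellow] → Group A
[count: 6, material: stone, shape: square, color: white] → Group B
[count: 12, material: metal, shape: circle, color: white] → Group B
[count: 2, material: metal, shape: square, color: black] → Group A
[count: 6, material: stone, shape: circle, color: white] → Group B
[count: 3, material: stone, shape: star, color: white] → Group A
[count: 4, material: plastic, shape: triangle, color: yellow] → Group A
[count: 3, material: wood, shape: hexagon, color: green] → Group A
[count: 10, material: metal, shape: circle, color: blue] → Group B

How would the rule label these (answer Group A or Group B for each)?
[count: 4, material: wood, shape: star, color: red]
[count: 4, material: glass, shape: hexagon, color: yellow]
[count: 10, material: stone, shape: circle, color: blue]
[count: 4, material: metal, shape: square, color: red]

All 'Group A' examples share one property — count ≤ 5 — and every 'Group B' example lacks it.
[count: 4, material: wood, shape: star, color: red] → count = 4 → Group A. [count: 4, material: glass, shape: hexagon, color: yellow] → count = 4 → Group A. [count: 10, material: stone, shape: circle, color: blue] → count = 10 → Group B. [count: 4, material: metal, shape: square, color: red] → count = 4 → Group A.

Group A, Group A, Group B, Group A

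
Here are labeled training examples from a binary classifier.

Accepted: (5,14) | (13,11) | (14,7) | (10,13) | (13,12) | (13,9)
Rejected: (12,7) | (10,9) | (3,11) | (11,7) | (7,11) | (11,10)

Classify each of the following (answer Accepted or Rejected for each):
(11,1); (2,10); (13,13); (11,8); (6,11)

Rejected, Rejected, Accepted, Rejected, Rejected

A rule that fits every label: max ≥ 13 — true of each 'Accepted' example, false of each 'Rejected' one.
(11,1): max 11, lacks this property → Rejected. (2,10): max 10, lacks this property → Rejected. (13,13): max 13, passes → Accepted. (11,8): max 11, lacks this property → Rejected. (6,11): max 11, lacks this property → Rejected.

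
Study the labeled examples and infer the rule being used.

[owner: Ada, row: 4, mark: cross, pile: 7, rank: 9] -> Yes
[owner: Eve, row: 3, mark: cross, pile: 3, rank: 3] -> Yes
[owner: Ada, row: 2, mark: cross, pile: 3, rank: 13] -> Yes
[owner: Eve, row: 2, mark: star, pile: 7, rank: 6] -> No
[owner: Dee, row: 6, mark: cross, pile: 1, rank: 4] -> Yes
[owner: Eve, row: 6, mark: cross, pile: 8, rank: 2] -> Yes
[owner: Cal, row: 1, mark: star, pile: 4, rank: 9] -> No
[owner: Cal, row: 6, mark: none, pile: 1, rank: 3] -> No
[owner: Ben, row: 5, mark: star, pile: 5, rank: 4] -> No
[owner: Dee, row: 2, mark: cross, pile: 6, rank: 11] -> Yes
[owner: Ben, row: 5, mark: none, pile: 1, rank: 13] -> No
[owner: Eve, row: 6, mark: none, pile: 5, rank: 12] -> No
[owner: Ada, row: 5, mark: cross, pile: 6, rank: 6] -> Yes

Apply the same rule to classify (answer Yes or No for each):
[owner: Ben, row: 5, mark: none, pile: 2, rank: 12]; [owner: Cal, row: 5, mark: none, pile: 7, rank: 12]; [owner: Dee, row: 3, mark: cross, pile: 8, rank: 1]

The common property of the 'Yes' items is: mark is cross. No 'No' item has it.
[owner: Ben, row: 5, mark: none, pile: 2, rank: 12]: mark is none — does not fit, so No. [owner: Cal, row: 5, mark: none, pile: 7, rank: 12]: mark is none — does not fit, so No. [owner: Dee, row: 3, mark: cross, pile: 8, rank: 1]: mark is cross — satisfies this, so Yes.

No, No, Yes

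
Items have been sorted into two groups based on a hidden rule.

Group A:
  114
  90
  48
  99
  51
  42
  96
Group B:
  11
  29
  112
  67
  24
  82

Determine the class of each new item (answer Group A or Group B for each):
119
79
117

Group B, Group B, Group A

The pattern is that an item is 'Group A' exactly when: multiple of 3 AND at least 29.
119 — 119 = 3·39 + 2, 119 ≥ 29, hence Group B. 79 — 79 = 3·26 + 1, 79 ≥ 29, hence Group B. 117 — 117 = 3·39, 117 ≥ 29, hence Group A.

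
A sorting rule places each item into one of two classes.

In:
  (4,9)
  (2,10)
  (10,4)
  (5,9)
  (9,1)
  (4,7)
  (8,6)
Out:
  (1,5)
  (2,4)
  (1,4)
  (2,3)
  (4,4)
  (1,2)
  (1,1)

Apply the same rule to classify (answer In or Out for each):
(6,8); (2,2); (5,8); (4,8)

Every 'In' example satisfies: sum ≥ 10. None of the 'Out' examples do.

In, Out, In, In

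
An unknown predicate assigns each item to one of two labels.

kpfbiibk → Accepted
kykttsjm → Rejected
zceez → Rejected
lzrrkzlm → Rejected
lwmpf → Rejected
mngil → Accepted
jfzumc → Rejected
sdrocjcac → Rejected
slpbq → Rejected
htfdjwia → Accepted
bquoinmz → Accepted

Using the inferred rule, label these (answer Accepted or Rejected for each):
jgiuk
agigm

Accepted, Accepted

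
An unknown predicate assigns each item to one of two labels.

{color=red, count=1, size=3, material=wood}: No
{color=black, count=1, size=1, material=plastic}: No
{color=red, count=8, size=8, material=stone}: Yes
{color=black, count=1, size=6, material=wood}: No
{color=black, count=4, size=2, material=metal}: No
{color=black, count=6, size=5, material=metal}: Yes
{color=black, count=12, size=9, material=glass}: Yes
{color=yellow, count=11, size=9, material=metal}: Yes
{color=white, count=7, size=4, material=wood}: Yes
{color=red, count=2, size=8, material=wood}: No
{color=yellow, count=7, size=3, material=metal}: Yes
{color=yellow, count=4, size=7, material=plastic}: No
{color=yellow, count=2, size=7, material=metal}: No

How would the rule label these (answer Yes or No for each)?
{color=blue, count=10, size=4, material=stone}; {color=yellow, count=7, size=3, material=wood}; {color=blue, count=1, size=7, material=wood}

Yes, Yes, No

'Yes' ⟺ count ≥ 6.
{color=blue, count=10, size=4, material=stone}: count = 10 — has this property, so Yes. {color=yellow, count=7, size=3, material=wood}: count = 7 — has this property, so Yes. {color=blue, count=1, size=7, material=wood}: count = 1 — fails this test, so No.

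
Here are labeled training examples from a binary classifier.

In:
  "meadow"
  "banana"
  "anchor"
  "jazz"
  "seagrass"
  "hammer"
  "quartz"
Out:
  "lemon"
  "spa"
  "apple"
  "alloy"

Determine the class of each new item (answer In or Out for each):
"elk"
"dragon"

A rule that fits every label: even length — true of each 'In' example, false of each 'Out' one.

Out, In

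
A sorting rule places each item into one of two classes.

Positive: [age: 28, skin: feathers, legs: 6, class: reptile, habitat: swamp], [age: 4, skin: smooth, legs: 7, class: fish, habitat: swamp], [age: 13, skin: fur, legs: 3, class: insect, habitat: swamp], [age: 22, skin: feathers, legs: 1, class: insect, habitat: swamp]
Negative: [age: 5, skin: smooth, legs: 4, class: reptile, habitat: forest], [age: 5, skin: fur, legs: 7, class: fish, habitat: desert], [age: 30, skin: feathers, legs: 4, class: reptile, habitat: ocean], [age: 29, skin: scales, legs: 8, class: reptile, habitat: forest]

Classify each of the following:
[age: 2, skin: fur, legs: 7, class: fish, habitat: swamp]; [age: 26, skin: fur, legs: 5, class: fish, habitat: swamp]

Positive, Positive

A rule that fits every label: habitat is swamp — true of each 'Positive' example, false of each 'Negative' one.
[age: 2, skin: fur, legs: 7, class: fish, habitat: swamp]: habitat is swamp — satisfies this, so Positive.
[age: 26, skin: fur, legs: 5, class: fish, habitat: swamp]: habitat is swamp — satisfies this, so Positive.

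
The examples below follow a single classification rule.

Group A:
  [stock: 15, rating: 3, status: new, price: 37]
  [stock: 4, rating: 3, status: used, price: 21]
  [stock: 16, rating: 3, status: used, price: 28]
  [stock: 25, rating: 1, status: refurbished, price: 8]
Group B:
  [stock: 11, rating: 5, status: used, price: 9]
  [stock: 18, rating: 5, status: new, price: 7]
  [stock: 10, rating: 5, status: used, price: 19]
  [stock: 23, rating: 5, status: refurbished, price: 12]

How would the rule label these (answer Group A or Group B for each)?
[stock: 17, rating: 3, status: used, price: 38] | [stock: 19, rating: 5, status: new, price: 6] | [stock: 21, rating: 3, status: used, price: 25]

Every 'Group A' example satisfies: rating ≤ 3. None of the 'Group B' examples do.
[stock: 17, rating: 3, status: used, price: 38] — rating = 3, hence Group A. [stock: 19, rating: 5, status: new, price: 6] — rating = 5, hence Group B. [stock: 21, rating: 3, status: used, price: 25] — rating = 3, hence Group A.

Group A, Group B, Group A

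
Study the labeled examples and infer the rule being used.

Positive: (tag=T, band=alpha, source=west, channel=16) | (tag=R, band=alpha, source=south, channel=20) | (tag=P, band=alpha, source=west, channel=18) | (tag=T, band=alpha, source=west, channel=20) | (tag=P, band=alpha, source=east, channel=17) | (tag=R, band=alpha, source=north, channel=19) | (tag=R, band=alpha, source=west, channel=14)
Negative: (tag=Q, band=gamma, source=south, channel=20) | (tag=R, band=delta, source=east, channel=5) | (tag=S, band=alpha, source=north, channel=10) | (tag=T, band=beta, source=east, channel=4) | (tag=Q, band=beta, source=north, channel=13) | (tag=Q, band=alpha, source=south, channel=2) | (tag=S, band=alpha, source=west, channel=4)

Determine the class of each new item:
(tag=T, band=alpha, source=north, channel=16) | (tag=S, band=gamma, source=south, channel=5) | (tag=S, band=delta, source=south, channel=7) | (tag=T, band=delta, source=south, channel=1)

The common property of the 'Positive' items is: band is alpha AND channel ≥ 13. No 'Negative' item has it.
(tag=T, band=alpha, source=north, channel=16) → band is alpha, channel = 16 → Positive.
(tag=S, band=gamma, source=south, channel=5) → band is gamma, channel = 5 → Negative.
(tag=S, band=delta, source=south, channel=7) → band is delta, channel = 7 → Negative.
(tag=T, band=delta, source=south, channel=1) → band is delta, channel = 1 → Negative.

Positive, Negative, Negative, Negative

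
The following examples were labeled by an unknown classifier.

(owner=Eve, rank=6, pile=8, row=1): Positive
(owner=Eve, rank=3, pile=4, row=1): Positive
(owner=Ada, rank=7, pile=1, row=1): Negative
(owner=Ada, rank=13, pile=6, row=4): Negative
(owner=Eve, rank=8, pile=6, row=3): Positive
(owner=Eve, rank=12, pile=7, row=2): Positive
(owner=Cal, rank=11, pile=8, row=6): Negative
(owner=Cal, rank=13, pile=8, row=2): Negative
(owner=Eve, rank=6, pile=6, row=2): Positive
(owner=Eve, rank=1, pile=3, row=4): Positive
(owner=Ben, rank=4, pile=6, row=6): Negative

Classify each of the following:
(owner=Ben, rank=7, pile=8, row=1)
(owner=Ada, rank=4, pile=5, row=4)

The simplest hypothesis consistent with all the labels is: owner is Eve.
(owner=Ben, rank=7, pile=8, row=1) — owner is Ben, hence Negative. (owner=Ada, rank=4, pile=5, row=4) — owner is Ada, hence Negative.

Negative, Negative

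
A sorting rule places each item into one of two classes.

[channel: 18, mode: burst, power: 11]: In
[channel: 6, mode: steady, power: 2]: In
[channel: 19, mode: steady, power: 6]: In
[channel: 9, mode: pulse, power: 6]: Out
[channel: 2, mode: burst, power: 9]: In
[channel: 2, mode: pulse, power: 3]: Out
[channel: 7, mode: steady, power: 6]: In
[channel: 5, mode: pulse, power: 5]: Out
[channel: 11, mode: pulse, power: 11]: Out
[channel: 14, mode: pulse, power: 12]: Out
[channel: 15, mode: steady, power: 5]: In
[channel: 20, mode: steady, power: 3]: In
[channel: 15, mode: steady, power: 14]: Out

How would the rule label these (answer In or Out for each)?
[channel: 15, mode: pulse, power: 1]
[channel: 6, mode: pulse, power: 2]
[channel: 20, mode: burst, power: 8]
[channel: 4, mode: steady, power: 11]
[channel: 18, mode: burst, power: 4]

Every 'In' example satisfies: mode is not pulse AND power ≤ 11. None of the 'Out' examples do.
[channel: 15, mode: pulse, power: 1]: mode is pulse, power = 1, doesn't match → Out.
[channel: 6, mode: pulse, power: 2]: mode is pulse, power = 2, doesn't match → Out.
[channel: 20, mode: burst, power: 8]: mode is burst, power = 8, meets the rule → In.
[channel: 4, mode: steady, power: 11]: mode is steady, power = 11, meets the rule → In.
[channel: 18, mode: burst, power: 4]: mode is burst, power = 4, meets the rule → In.

Out, Out, In, In, In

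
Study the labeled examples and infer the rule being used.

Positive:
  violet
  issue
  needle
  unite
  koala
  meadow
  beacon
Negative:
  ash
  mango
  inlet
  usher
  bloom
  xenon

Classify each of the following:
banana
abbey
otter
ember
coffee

Positive, Negative, Negative, Negative, Positive

The pattern is that an item is 'Positive' exactly when: has ≥ 3 vowels.
banana: 3 vowels, passes → Positive.
abbey: 2 vowels, does not fit → Negative.
otter: 2 vowels, does not fit → Negative.
ember: 2 vowels, does not fit → Negative.
coffee: 3 vowels, passes → Positive.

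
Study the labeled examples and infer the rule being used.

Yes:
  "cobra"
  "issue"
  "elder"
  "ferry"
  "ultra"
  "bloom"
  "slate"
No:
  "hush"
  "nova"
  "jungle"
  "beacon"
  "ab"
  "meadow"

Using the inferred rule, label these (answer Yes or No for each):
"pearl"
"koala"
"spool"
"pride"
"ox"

Yes, Yes, Yes, Yes, No

Rule: odd length. This holds for each 'Yes' example and fails for each 'No' one.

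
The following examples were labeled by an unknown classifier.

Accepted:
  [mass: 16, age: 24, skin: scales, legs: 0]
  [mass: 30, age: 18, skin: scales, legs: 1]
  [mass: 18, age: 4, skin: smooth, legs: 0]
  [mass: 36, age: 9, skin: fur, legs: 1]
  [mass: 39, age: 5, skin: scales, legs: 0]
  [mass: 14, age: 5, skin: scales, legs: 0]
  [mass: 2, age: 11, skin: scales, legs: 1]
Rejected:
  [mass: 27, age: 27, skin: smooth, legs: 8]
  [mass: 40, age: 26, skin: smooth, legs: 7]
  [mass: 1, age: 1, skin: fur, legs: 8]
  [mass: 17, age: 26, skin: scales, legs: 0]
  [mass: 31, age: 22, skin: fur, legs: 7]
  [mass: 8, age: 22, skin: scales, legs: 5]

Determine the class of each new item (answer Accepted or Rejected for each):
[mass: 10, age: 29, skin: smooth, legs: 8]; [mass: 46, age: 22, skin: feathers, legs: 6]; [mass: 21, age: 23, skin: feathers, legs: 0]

The distinguishing property — legs ≤ 1 AND age ≤ 24 — holds for all the 'Accepted' cases and none of the 'Rejected' cases.
[mass: 10, age: 29, skin: smooth, legs: 8]: legs = 8, age = 29 — fails the rule, so Rejected.
[mass: 46, age: 22, skin: feathers, legs: 6]: legs = 6, age = 22 — fails the rule, so Rejected.
[mass: 21, age: 23, skin: feathers, legs: 0]: legs = 0, age = 23 — has this property, so Accepted.

Rejected, Rejected, Accepted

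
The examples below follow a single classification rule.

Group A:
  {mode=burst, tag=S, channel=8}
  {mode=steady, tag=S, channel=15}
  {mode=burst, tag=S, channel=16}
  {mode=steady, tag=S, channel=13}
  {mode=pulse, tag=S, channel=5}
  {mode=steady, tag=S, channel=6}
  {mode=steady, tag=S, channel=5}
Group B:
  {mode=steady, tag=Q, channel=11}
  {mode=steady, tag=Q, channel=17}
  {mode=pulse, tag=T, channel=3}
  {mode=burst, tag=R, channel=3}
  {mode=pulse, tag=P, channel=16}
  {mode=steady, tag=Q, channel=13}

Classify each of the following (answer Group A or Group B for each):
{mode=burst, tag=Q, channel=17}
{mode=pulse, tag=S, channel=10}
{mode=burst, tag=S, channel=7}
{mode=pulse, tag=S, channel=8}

Group B, Group A, Group A, Group A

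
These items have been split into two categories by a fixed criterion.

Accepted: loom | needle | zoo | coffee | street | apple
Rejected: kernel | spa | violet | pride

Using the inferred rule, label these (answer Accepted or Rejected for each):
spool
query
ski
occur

Checking candidate rules against both groups, what survives is: has a double letter.
spool: Accepted ('oo' doubled).
query: Rejected (no doubled letter).
ski: Rejected (no doubled letter).
occur: Accepted ('cc' doubled).

Accepted, Rejected, Rejected, Accepted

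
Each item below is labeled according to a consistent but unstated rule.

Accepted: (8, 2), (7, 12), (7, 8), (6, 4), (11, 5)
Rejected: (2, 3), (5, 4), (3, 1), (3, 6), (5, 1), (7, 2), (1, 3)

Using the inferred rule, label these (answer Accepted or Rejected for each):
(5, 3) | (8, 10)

Rejected, Accepted

The common property of the 'Accepted' items is: sum ≥ 10. No 'Rejected' item has it.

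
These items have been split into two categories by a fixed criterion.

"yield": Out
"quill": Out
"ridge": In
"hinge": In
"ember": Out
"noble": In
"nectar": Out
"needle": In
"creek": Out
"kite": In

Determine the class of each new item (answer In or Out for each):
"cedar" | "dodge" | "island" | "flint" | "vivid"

All 'In' examples share one property — ends with 'e' — and every 'Out' example lacks it.
"cedar" → ends with 'r' → Out.
"dodge" → ends with 'e' → In.
"island" → ends with 'd' → Out.
"flint" → ends with 't' → Out.
"vivid" → ends with 'd' → Out.

Out, In, Out, Out, Out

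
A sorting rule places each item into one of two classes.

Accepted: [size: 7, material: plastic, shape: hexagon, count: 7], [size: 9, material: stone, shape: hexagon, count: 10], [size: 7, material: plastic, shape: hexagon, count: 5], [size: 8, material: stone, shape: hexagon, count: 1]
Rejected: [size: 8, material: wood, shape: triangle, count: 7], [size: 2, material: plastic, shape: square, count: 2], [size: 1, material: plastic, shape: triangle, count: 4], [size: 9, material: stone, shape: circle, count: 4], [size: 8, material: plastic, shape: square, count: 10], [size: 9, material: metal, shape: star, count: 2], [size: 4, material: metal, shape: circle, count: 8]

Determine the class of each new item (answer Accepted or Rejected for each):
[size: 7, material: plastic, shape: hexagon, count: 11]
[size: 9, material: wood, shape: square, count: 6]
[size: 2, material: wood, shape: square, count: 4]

The pattern is that an item is 'Accepted' exactly when: shape is hexagon.
[size: 7, material: plastic, shape: hexagon, count: 11]: shape is hexagon — satisfies this, so Accepted.
[size: 9, material: wood, shape: square, count: 6]: shape is square — does not satisfy this, so Rejected.
[size: 2, material: wood, shape: square, count: 4]: shape is square — does not satisfy this, so Rejected.

Accepted, Rejected, Rejected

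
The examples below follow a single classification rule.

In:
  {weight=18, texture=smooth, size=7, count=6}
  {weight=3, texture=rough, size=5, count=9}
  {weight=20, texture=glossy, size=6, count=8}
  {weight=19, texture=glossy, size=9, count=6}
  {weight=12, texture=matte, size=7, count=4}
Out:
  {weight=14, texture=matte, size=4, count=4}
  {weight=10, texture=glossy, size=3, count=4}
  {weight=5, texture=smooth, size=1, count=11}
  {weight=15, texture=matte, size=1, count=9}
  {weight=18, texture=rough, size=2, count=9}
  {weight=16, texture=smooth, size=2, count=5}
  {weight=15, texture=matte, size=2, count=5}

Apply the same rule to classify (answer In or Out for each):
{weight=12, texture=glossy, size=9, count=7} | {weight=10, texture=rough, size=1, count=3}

The distinguishing property — size ≥ 5 — holds for all the 'In' cases and none of the 'Out' cases.
{weight=12, texture=glossy, size=9, count=7}: size = 9, checks out → In.
{weight=10, texture=rough, size=1, count=3}: size = 1, lacks this property → Out.

In, Out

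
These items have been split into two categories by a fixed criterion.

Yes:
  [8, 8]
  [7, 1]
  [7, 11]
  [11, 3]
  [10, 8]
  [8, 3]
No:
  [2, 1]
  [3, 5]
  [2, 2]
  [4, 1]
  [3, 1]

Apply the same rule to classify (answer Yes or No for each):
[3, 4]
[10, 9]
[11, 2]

No, Yes, Yes

The classifier is using: first ≥ 5.
[3, 4]: first 3, does not pass → No. [10, 9]: first 10, fits → Yes. [11, 2]: first 11, fits → Yes.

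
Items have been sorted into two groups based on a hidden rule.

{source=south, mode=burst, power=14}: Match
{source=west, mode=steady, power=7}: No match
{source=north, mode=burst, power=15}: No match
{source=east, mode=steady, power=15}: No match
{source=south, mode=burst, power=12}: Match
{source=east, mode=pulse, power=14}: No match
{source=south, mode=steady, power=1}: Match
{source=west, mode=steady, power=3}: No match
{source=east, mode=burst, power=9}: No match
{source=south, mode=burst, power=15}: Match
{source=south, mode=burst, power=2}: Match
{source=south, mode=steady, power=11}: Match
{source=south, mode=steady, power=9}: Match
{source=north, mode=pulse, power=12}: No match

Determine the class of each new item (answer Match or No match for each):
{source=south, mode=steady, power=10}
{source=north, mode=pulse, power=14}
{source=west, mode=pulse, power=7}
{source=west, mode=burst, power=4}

The pattern is that an item is 'Match' exactly when: source is south.
{source=south, mode=steady, power=10}: Match (source is south). {source=north, mode=pulse, power=14}: No match (source is north). {source=west, mode=pulse, power=7}: No match (source is west). {source=west, mode=burst, power=4}: No match (source is west).

Match, No match, No match, No match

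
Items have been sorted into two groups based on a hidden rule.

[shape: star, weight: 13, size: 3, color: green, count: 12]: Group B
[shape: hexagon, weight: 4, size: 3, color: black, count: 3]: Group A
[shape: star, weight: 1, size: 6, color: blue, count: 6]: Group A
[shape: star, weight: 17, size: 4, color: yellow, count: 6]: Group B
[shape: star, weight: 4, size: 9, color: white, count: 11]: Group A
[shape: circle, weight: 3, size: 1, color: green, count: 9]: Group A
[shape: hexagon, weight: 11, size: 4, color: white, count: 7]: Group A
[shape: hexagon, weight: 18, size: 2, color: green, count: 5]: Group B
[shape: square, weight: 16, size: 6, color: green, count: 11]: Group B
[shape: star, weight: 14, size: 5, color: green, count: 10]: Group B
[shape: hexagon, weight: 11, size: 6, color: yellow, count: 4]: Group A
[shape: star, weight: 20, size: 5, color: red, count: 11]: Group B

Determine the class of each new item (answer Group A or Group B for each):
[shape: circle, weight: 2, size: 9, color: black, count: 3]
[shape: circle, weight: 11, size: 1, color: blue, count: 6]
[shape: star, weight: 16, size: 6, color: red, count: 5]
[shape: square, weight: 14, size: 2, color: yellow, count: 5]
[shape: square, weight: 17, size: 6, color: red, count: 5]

Group A, Group A, Group B, Group B, Group B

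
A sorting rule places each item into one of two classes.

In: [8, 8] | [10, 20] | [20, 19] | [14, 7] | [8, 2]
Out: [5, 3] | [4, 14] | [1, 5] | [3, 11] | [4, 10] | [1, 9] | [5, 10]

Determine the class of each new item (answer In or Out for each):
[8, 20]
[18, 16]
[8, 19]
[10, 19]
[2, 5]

One predicate separates the groups cleanly: first ≥ 7.
[8, 20] — first 8, hence In.
[18, 16] — first 18, hence In.
[8, 19] — first 8, hence In.
[10, 19] — first 10, hence In.
[2, 5] — first 2, hence Out.

In, In, In, In, Out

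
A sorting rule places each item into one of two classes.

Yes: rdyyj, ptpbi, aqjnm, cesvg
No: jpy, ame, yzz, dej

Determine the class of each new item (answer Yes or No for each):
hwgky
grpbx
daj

Yes, Yes, No

One predicate separates the groups cleanly: length 5.
hwgky — length 5, hence Yes.
grpbx — length 5, hence Yes.
daj — length 3, hence No.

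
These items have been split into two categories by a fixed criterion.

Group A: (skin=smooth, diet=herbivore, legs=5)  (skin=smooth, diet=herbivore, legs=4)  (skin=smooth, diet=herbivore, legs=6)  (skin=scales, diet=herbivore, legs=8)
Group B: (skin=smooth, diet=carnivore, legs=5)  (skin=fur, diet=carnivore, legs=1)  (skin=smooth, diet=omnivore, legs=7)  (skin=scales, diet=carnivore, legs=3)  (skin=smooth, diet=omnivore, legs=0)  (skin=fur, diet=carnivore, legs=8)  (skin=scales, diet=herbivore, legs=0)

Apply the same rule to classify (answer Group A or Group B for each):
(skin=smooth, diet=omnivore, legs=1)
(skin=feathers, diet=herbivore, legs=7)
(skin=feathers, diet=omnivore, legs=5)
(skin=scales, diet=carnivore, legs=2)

'Group A' ⟺ diet is herbivore AND legs ≥ 1.

Group B, Group A, Group B, Group B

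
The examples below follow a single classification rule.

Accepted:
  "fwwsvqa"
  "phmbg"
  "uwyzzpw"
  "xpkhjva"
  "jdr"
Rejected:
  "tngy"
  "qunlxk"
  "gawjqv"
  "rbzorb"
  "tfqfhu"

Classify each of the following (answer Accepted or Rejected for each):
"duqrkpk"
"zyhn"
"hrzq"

Accepted, Rejected, Rejected

Looking at the examples, the only property every 'Accepted' case has and every 'Rejected' case lacks is: odd length.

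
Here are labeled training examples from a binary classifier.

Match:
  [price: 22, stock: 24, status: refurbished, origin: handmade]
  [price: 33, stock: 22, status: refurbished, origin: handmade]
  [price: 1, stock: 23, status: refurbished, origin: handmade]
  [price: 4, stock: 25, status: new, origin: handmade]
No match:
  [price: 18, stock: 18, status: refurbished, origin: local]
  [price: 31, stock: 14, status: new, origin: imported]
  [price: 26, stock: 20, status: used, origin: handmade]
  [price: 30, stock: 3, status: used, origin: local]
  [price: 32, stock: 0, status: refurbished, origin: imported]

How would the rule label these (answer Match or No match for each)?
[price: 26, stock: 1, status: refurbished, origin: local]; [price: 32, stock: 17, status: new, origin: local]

'Match' ⟺ stock ≥ 22.
[price: 26, stock: 1, status: refurbished, origin: local]: stock = 1 — doesn't match, so No match.
[price: 32, stock: 17, status: new, origin: local]: stock = 17 — doesn't match, so No match.

No match, No match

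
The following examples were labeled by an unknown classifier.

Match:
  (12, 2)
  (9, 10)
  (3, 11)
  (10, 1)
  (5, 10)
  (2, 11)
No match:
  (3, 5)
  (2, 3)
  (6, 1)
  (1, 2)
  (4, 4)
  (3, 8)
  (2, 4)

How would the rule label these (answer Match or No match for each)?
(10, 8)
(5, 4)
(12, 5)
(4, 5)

The simplest hypothesis consistent with all the labels is: max ≥ 9.
(10, 8) → max 10 → Match.
(5, 4) → max 5 → No match.
(12, 5) → max 12 → Match.
(4, 5) → max 5 → No match.

Match, No match, Match, No match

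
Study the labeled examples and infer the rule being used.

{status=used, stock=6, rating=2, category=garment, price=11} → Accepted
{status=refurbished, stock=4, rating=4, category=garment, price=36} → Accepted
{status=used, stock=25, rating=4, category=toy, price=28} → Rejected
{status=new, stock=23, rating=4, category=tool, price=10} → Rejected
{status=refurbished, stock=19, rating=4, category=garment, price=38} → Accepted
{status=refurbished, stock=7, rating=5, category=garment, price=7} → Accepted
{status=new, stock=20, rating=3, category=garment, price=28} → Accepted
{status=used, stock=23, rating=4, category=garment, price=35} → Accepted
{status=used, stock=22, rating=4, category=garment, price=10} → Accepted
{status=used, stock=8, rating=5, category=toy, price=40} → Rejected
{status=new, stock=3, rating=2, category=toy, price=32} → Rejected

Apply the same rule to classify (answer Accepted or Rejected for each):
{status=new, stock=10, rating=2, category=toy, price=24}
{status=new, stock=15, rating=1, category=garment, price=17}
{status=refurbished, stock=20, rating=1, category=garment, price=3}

Rejected, Accepted, Accepted

The common property of the 'Accepted' items is: category is garment. No 'Rejected' item has it.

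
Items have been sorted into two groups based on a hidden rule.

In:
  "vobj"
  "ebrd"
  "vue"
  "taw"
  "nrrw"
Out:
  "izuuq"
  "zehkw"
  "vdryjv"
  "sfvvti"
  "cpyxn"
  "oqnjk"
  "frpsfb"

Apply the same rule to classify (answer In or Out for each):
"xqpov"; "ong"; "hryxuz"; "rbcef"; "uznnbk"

Out, In, Out, Out, Out

One predicate separates the groups cleanly: length ≤ 4.
"xqpov" → length 5 → Out. "ong" → length 3 → In. "hryxuz" → length 6 → Out. "rbcef" → length 5 → Out. "uznnbk" → length 6 → Out.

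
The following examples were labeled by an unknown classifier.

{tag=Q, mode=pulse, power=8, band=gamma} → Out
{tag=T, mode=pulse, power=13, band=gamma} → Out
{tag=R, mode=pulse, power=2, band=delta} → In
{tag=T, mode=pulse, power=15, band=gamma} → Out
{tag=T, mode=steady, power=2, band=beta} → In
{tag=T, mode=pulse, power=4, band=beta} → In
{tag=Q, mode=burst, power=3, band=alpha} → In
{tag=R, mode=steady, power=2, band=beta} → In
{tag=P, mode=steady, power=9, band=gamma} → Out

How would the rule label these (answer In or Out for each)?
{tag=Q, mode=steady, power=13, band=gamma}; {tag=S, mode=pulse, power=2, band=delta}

Out, In

Every 'In' example satisfies: power ≤ 4. None of the 'Out' examples do.
{tag=Q, mode=steady, power=13, band=gamma}: power = 13 — fails this test, so Out. {tag=S, mode=pulse, power=2, band=delta}: power = 2 — fits, so In.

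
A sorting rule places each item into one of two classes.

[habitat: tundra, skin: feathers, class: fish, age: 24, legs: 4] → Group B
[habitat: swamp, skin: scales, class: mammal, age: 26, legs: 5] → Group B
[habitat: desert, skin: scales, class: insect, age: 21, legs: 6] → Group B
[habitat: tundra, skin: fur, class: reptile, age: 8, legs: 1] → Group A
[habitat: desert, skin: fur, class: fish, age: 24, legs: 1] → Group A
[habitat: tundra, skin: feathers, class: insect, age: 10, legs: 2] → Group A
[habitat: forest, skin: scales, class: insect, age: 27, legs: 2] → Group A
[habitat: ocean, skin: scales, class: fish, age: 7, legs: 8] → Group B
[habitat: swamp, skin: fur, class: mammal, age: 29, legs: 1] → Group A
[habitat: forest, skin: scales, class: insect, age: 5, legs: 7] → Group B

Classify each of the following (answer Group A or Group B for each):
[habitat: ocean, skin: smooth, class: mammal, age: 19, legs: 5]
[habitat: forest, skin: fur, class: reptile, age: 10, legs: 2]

The rule appears to be: legs ≤ 2.
[habitat: ocean, skin: smooth, class: mammal, age: 19, legs: 5]: Group B (legs = 5). [habitat: forest, skin: fur, class: reptile, age: 10, legs: 2]: Group A (legs = 2).

Group B, Group A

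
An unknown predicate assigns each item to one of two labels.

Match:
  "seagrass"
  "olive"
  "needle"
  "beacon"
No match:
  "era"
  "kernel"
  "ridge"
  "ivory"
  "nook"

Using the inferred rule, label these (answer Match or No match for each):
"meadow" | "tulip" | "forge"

Match, No match, No match

One predicate separates the groups cleanly: has ≥ 3 vowels.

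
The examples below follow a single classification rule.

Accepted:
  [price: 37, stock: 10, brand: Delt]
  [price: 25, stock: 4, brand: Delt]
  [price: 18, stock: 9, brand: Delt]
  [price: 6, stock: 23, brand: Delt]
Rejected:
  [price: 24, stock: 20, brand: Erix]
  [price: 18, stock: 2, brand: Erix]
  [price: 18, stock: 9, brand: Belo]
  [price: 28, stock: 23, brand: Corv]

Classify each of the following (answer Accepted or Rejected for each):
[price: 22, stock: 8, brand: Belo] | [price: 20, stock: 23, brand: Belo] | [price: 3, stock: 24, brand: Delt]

The common property of the 'Accepted' items is: brand is Delt. No 'Rejected' item has it.
[price: 22, stock: 8, brand: Belo]: Rejected (brand is Belo). [price: 20, stock: 23, brand: Belo]: Rejected (brand is Belo). [price: 3, stock: 24, brand: Delt]: Accepted (brand is Delt).

Rejected, Rejected, Accepted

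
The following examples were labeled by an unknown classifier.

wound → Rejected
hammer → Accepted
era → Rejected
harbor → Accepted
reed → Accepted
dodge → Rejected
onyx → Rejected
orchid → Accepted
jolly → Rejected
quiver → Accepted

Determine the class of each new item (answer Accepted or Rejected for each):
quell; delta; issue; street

The classifier is using: even length AND contains 'r'.
quell: length 5, no 'r' — does not fit, so Rejected.
delta: length 5, no 'r' — does not fit, so Rejected.
issue: length 5, no 'r' — does not fit, so Rejected.
street: length 6, has 'r' — checks out, so Accepted.

Rejected, Rejected, Rejected, Accepted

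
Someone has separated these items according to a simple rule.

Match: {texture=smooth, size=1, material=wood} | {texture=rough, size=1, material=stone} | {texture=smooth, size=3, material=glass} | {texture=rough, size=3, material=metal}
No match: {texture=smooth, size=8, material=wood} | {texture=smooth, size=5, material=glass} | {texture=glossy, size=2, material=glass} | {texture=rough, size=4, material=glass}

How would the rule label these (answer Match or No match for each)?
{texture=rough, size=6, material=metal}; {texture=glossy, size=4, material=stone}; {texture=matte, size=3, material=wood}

'Match' ⟺ size = 1 OR size = 3.

No match, No match, Match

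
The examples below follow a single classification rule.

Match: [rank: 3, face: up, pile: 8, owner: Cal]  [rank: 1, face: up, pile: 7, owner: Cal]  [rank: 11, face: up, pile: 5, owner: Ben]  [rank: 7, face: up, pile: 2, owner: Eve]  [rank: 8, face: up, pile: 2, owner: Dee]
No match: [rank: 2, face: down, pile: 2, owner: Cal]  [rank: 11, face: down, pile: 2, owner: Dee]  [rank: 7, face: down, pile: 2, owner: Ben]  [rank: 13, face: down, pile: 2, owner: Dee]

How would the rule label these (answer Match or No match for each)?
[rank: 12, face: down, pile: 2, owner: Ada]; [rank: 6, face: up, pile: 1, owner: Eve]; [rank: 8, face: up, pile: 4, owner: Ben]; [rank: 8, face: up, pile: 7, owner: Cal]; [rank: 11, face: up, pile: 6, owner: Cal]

The distinguishing property — face is up — holds for all the 'Match' cases and none of the 'No match' cases.
[rank: 12, face: down, pile: 2, owner: Ada] — face is down, hence No match. [rank: 6, face: up, pile: 1, owner: Eve] — face is up, hence Match. [rank: 8, face: up, pile: 4, owner: Ben] — face is up, hence Match. [rank: 8, face: up, pile: 7, owner: Cal] — face is up, hence Match. [rank: 11, face: up, pile: 6, owner: Cal] — face is up, hence Match.

No match, Match, Match, Match, Match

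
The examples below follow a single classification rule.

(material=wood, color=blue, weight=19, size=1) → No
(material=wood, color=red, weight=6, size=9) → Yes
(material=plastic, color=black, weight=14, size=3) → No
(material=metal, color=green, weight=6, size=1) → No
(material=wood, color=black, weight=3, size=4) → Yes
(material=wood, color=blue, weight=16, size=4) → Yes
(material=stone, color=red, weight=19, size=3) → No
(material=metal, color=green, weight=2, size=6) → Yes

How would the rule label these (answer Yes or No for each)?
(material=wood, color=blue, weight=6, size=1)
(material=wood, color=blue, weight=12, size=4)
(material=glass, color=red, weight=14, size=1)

No, Yes, No

The common property of the 'Yes' items is: size ≥ 4. No 'No' item has it.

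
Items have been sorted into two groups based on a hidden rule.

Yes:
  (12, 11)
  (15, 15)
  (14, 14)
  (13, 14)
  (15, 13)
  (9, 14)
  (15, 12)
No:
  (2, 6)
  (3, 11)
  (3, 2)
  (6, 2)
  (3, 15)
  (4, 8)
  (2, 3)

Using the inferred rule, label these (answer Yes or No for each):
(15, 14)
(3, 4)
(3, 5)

Yes, No, No

The simplest hypothesis consistent with all the labels is: sum ≥ 23.
Yes: (15, 14), since 15+14 = 29.
No: (3, 4), since 3+4 = 7.
No: (3, 5), since 3+5 = 8.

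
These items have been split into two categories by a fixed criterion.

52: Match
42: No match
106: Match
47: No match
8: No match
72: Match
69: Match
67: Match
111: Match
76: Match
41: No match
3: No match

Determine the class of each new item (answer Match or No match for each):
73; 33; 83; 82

The common property of the 'Match' items is: at least 52. No 'No match' item has it.
73 — 73 ≥ 52, hence Match.
33 — 33 < 52, hence No match.
83 — 83 ≥ 52, hence Match.
82 — 82 ≥ 52, hence Match.

Match, No match, Match, Match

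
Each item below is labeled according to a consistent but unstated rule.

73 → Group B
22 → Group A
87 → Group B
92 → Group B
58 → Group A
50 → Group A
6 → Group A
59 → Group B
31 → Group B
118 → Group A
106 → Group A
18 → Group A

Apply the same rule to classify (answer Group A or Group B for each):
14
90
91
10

A rule that fits every label: ≡ 2 (mod 4) — true of each 'Group A' example, false of each 'Group B' one.
Group A: 14, since 14 mod 4 = 2.
Group A: 90, since 90 mod 4 = 2.
Group B: 91, since 91 mod 4 = 3.
Group A: 10, since 10 mod 4 = 2.

Group A, Group A, Group B, Group A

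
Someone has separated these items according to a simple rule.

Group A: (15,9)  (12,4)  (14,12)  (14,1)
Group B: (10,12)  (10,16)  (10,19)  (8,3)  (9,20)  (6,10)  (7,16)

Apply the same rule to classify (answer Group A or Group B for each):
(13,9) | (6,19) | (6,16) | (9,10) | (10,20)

One predicate separates the groups cleanly: first ≥ 12.
(13,9): Group A (first 13). (6,19): Group B (first 6). (6,16): Group B (first 6). (9,10): Group B (first 9). (10,20): Group B (first 10).

Group A, Group B, Group B, Group B, Group B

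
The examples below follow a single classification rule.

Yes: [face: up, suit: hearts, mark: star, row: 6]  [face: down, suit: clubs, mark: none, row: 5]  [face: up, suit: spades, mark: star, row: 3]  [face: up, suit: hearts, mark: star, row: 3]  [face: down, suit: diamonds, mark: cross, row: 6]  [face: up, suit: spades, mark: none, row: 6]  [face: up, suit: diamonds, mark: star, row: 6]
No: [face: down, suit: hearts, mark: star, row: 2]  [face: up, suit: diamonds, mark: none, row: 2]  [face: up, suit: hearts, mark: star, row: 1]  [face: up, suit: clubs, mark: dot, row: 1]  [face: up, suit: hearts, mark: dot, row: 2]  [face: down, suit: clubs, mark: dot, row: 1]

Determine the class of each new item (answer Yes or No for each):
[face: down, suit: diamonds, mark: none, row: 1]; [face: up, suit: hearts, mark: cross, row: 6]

The pattern is that an item is 'Yes' exactly when: row ≥ 3.
[face: down, suit: diamonds, mark: none, row: 1]: row = 1, does not fit → No. [face: up, suit: hearts, mark: cross, row: 6]: row = 6, meets the rule → Yes.

No, Yes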